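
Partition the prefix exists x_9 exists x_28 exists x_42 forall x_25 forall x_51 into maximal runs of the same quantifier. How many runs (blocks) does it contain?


Alternations = 1.
Blocks = alternations + 1 = 2

2


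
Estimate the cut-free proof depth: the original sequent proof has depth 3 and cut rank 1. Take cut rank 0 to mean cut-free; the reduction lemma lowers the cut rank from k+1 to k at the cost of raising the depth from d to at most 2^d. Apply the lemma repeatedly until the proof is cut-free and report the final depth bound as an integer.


Each rank reduction sends depth d to at most 2^d; cut rank r needs r reductions.
2_0(3) = 3
2_1(3) = 2^3 = 8
Cut-free depth bound = 8

8


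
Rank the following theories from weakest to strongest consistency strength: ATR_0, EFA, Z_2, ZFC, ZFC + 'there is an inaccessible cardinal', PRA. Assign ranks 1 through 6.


Ordering by consistency strength:
1. EFA
2. PRA
3. ATR_0
4. Z_2
5. ZFC
6. ZFC + 'there is an inaccessible cardinal'


ATR_0=3, EFA=1, Z_2=4, ZFC=5, ZFC + 'there is an inaccessible cardinal'=6, PRA=2


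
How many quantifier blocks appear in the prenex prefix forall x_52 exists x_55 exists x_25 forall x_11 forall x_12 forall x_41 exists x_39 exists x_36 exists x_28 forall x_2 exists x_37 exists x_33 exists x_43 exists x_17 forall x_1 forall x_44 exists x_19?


Alternations = 7.
Blocks = alternations + 1 = 8

8


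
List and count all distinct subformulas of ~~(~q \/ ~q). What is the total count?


Formula: ~~(~q \/ ~q)
Subformulas found:
  1. q
  2. ~q
  3. (~q \/ ~q)
  4. ~(~q \/ ~q)
  5. ~~(~q \/ ~q)
Total distinct subformulas = 5

5


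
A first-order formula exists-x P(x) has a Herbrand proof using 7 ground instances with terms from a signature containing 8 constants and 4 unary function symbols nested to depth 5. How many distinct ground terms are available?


Herbrand terms by depth:
Depth 0: 8 constants
Depth 1: 32 new terms (running total: 40)
Depth 2: 128 new terms (running total: 168)
Depth 3: 512 new terms (running total: 680)
Depth 4: 2048 new terms (running total: 2728)
Depth 5: 8192 new terms (running total: 10920)
Total distinct ground terms = 10920

10920


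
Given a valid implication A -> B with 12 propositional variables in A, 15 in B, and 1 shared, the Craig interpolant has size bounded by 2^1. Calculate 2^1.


Shared atoms = 1
Craig interpolant size bound = 2^1
= 2

2


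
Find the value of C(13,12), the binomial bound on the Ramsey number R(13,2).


R(13,2) <= C(13+2-2, 13-1) = C(13, 12)
C(13, 12) = 13! / (12! * 1!)
= 13

13


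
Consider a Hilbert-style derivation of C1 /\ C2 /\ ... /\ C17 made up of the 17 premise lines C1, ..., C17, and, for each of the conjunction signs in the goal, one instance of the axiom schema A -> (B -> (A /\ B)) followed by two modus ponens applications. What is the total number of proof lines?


Conjoining 17 premises:
- 17 premise lines
- the goal has 16 conjunction signs; each costs 1 axiom instance + 2 MP = 3 lines: 3 * 16 = 48
Total = 17 + 48 = 65 lines.

65


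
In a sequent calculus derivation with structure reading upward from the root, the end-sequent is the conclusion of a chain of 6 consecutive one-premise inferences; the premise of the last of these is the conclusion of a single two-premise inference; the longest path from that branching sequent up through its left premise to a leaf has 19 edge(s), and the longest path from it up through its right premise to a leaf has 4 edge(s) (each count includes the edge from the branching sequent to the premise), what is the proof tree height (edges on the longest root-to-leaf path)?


Longest path through the left premise: 19 edges (measured from the branching sequent)
Longest path through the right premise: 4 edges
Height of the subtree rooted at the branching sequent: max(19, 4) = 19
The branching sequent sits 6 edges above the root (the chain of one-premise inferences), so height = 19 + 6 = 25

25


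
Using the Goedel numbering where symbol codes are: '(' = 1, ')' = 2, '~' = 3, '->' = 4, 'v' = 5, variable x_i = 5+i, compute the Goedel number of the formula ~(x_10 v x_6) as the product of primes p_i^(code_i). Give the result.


Formula: ~(x_10 v x_6)
Symbol codes: [3, 1, 15, 5, 11, 2]
Primes: [2, 3, 5, 7, 11, 13]
p_1^3 = 2^3 = 8
p_2^1 = 3^1 = 3
p_3^15 = 5^15 = 30517578125
p_4^5 = 7^5 = 16807
p_5^11 = 11^11 = 285311670611
p_6^2 = 13^2 = 169
Product = 593550599783997079833984375000

593550599783997079833984375000


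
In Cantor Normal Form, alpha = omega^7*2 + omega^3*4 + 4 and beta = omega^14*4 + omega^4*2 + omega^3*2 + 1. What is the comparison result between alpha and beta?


Compare term by term from highest exponent:
alpha = omega^7*2 + omega^3*4 + 4
beta = omega^14*4 + omega^4*2 + omega^3*2 + 1
Term 1: alpha has omega^7*2, beta has omega^14*4
Term 2: alpha has omega^3*4, beta has omega^4*2
Term 3: alpha has omega^0*4, beta has omega^3*2
Term 4: alpha has omega^0*0, beta has omega^0*1
Result: alpha < beta

alpha < beta


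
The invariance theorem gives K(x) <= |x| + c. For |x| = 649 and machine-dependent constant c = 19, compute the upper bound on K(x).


K(x) <= |x| + c = 649 + 19 = 668

668


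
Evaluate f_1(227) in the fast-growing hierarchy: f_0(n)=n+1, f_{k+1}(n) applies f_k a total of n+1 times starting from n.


f_1(227) = f_0^228(227)
f_0 adds 1 each time, applied 228 times.
f_1(227) = 227 + 228 = 455

455


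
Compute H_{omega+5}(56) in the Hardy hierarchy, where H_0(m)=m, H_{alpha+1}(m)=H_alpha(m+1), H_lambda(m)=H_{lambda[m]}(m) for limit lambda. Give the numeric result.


H_{omega+5}(56):
Unwind the 5 successor steps: H_{omega+5}(56) = H_omega(56+5) = H_omega(61).
H_omega(m) = H_m(m) = m + m = 2m.
Result = 2 * 61 = 122

122


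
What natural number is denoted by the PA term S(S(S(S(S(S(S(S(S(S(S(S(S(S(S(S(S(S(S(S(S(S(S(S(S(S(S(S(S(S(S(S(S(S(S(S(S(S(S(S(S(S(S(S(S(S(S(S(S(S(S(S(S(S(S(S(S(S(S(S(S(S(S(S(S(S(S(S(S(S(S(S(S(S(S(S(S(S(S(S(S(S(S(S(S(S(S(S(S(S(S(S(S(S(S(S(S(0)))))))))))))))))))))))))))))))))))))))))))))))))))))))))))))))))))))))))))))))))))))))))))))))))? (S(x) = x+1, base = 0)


Counting successors applied to 0:
97 applications of S to 0 = 97

97


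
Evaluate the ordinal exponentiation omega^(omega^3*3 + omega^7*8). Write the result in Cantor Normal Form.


omega^(omega^3*3 + omega^7*8):
In ordinal addition a term is absorbed by a following term of strictly larger exponent: 3 < 7, so omega^3*3 + omega^7*8 = omega^7*8.
omega raised to a CNF ordinal is a single CNF term: Result = omega^(omega^7*8)

omega^(omega^7*8)


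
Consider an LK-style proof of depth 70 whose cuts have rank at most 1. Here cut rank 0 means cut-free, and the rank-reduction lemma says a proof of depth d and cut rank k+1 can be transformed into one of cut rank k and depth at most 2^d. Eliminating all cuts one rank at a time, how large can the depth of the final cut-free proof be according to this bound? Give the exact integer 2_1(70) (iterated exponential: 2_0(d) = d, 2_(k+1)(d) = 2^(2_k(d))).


Each rank reduction sends depth d to at most 2^d; cut rank r needs r reductions.
2_0(70) = 70
2_1(70) = 2^70 = 1180591620717411303424
Cut-free depth bound = 1180591620717411303424

1180591620717411303424


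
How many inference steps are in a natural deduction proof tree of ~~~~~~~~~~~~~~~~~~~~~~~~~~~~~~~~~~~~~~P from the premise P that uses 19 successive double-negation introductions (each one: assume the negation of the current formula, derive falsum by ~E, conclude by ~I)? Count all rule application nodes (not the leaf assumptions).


Each double-negation introduction (from C infer ~~C) uses 2 inference nodes: one ~E (C and ~C give falsum) and one ~I (discharge ~C).
19 double negations = 19 * 2 = 38 inference nodes.

38


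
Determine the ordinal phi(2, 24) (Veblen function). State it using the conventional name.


phi(2, 24):
phi(2, beta) = zeta_beta (the beta-th zeta number, fixed point of epsilon).
phi(2, 24) = zeta_24

zeta_24


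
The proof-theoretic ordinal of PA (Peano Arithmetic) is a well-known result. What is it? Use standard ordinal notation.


The proof-theoretic ordinal of PA (Peano Arithmetic) is a standard result in ordinal analysis.
This ordinal is the supremum of order types of primitive recursive well-orderings
that the theory can prove to be well-ordered.
For PA (Peano Arithmetic), the proof-theoretic ordinal is epsilon_0.

epsilon_0


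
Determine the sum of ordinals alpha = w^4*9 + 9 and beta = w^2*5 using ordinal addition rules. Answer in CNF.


Ordinal addition (w^4*9 + 9) + w^2*5:
alpha's leading term has exponent 4 > beta's exponent 2, so it survives.
alpha's tail term has exponent 0 < beta's exponent 2, so it is absorbed by beta.
In ordinal addition, any term followed by a strictly larger-exponent term is absorbed.
Result = w^4*9 + w^2*5

w^4*9 + w^2*5


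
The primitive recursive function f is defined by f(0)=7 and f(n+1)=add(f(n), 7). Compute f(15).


f(0) = 7
f(1) = add(f(0), 7) = add(7, 7) = 14
f(2) = add(f(1), 7) = add(14, 7) = 21
f(3) = add(f(2), 7) = add(21, 7) = 28
f(4) = add(f(3), 7) = add(28, 7) = 35
f(5) = add(f(4), 7) = add(35, 7) = 42
f(6) = add(f(5), 7) = add(42, 7) = 49
f(7) = add(f(6), 7) = add(49, 7) = 56
f(8) = add(f(7), 7) = add(56, 7) = 63
f(9) = add(f(8), 7) = add(63, 7) = 70
f(10) = add(f(9), 7) = add(70, 7) = 77
f(11) = add(f(10), 7) = add(77, 7) = 84
f(12) = add(f(11), 7) = add(84, 7) = 91
f(13) = add(f(12), 7) = add(91, 7) = 98
f(14) = add(f(13), 7) = add(98, 7) = 105
f(15) = add(f(14), 7) = add(105, 7) = 112


112


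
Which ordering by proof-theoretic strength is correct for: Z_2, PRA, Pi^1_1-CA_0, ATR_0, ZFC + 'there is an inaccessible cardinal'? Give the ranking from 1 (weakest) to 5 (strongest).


Ordering by consistency strength:
1. PRA
2. ATR_0
3. Pi^1_1-CA_0
4. Z_2
5. ZFC + 'there is an inaccessible cardinal'


Z_2=4, PRA=1, Pi^1_1-CA_0=3, ATR_0=2, ZFC + 'there is an inaccessible cardinal'=5


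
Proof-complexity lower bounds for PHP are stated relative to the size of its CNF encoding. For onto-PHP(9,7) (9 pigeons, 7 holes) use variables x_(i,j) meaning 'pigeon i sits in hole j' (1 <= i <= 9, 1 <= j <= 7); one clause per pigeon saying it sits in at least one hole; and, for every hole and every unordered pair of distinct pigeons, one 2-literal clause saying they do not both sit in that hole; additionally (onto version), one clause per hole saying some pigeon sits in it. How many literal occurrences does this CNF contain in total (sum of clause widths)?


onto-PHP(9,7): 9 pigeons, 7 holes, 9*7 = 63 variables.
- pigeon clauses: one per pigeon -> 9 clauses of width 7 -> 63 literals
- hole clauses: 7 holes * C(9,2) = 7 * 36 -> 252 clauses of width 2 -> 504 literals
- onto clauses: one per hole -> 7 clauses of width 9 -> 63 literals
Total literal occurrences = 63 + 504 + 63 = 630

630


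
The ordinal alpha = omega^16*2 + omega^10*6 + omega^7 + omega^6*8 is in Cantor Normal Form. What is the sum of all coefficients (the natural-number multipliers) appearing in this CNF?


CNF: omega^16*2 + omega^10*6 + omega^7 + omega^6*8
Coefficients: 2 + 6 + 1 + 8 = 17

17


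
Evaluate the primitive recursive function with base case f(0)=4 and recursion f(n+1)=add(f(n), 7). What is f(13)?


f(0) = 4
f(1) = add(f(0), 7) = add(4, 7) = 11
f(2) = add(f(1), 7) = add(11, 7) = 18
f(3) = add(f(2), 7) = add(18, 7) = 25
f(4) = add(f(3), 7) = add(25, 7) = 32
f(5) = add(f(4), 7) = add(32, 7) = 39
f(6) = add(f(5), 7) = add(39, 7) = 46
f(7) = add(f(6), 7) = add(46, 7) = 53
f(8) = add(f(7), 7) = add(53, 7) = 60
f(9) = add(f(8), 7) = add(60, 7) = 67
f(10) = add(f(9), 7) = add(67, 7) = 74
f(11) = add(f(10), 7) = add(74, 7) = 81
f(12) = add(f(11), 7) = add(81, 7) = 88
f(13) = add(f(12), 7) = add(88, 7) = 95


95


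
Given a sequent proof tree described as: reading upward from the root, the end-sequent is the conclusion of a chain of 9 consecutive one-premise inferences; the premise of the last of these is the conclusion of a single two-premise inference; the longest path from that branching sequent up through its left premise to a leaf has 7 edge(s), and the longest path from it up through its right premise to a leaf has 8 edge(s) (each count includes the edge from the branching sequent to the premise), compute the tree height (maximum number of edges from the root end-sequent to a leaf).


Longest path through the left premise: 7 edges (measured from the branching sequent)
Longest path through the right premise: 8 edges
Height of the subtree rooted at the branching sequent: max(7, 8) = 8
The branching sequent sits 9 edges above the root (the chain of one-premise inferences), so height = 8 + 9 = 17

17


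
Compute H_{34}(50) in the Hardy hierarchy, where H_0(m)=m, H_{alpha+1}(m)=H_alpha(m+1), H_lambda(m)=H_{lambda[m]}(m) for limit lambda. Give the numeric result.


H_34(50):
For finite ordinals k, H_k(n) = n + k (each successor step adds 1).
H_34(50) = 50 + 34 = 84

84


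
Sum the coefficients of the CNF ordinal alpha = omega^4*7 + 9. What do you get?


CNF: omega^4*7 + 9
Coefficients: 7 + 9 = 16

16


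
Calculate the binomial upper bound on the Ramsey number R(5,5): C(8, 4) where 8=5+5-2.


R(5,5) <= C(5+5-2, 5-1) = C(8, 4)
C(8, 4) = 8! / (4! * 4!)
= 70

70


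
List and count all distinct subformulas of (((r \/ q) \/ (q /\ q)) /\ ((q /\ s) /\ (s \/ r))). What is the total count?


Formula: (((r \/ q) \/ (q /\ q)) /\ ((q /\ s) /\ (s \/ r)))
Subformulas found:
  1. q
  2. s
  3. r
  4. (s \/ r)
  5. (r \/ q)
  6. (q /\ s)
  7. (q /\ q)
  8. ((q /\ s) /\ (s \/ r))
  9. ((r \/ q) \/ (q /\ q))
  10. (((r \/ q) \/ (q /\ q)) /\ ((q /\ s) /\ (s \/ r)))
Total distinct subformulas = 10

10


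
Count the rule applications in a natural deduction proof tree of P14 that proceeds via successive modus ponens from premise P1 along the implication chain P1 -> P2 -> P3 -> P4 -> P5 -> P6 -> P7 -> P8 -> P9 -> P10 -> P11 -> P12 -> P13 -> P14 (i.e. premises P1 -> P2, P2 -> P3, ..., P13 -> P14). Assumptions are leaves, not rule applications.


We have a chain: P1 -> P2 -> P3 -> P4 -> P5 -> P6 -> P7 -> P8 -> P9 -> P10 -> P11 -> P12 -> P13 -> P14.
Each modus ponens application produces the next variable.
The chain has 14 propositions, so 14-1 = 13 modus ponens steps.
Total inference nodes = 13

13


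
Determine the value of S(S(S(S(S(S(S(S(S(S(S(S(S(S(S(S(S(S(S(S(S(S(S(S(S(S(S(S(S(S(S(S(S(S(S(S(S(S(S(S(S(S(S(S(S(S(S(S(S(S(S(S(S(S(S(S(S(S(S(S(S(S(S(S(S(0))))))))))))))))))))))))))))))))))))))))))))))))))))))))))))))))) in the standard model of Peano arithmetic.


Counting successors applied to 0:
65 applications of S to 0 = 65

65


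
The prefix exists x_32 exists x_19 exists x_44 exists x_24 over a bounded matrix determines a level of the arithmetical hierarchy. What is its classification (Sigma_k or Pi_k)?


Leading quantifier is exists, so the class is Sigma.
Number of quantifier blocks = alternations + 1 = 0 + 1 = 1.
Classification: Sigma_1

Sigma_1


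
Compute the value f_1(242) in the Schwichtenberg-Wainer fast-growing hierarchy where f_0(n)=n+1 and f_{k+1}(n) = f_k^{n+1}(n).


f_1(242) = f_0^243(242)
f_0 adds 1 each time, applied 243 times.
f_1(242) = 242 + 243 = 485

485


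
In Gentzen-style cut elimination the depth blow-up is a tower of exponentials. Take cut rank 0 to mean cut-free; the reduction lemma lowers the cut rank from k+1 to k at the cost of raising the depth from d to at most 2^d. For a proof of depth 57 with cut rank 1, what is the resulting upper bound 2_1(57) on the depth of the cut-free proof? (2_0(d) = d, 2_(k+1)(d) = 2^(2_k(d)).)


Each rank reduction sends depth d to at most 2^d; cut rank r needs r reductions.
2_0(57) = 57
2_1(57) = 2^57 = 144115188075855872
Cut-free depth bound = 144115188075855872

144115188075855872


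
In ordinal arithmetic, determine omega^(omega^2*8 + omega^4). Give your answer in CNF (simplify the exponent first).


omega^(omega^2*8 + omega^4):
In ordinal addition a term is absorbed by a following term of strictly larger exponent: 2 < 4, so omega^2*8 + omega^4 = omega^4.
omega raised to a CNF ordinal is a single CNF term: Result = omega^(omega^4)

omega^(omega^4)


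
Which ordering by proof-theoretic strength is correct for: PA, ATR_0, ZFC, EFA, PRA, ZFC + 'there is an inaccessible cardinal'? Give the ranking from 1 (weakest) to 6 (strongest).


Ordering by consistency strength:
1. EFA
2. PRA
3. PA
4. ATR_0
5. ZFC
6. ZFC + 'there is an inaccessible cardinal'


PA=3, ATR_0=4, ZFC=5, EFA=1, PRA=2, ZFC + 'there is an inaccessible cardinal'=6


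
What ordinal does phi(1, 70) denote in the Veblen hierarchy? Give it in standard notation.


phi(1, 70):
phi(1, beta) = epsilon_beta (the beta-th epsilon number).
phi(1, 70) = epsilon_70

epsilon_70


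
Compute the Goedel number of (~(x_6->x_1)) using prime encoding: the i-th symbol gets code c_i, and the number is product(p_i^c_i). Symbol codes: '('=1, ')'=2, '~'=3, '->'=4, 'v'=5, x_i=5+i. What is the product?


Formula: (~(x_6->x_1))
Symbol codes: [1, 3, 1, 11, 4, 6, 2, 2]
Primes: [2, 3, 5, 7, 11, 13, 17, 19]
p_1^1 = 2^1 = 2
p_2^3 = 3^3 = 27
p_3^1 = 5^1 = 5
p_4^11 = 7^11 = 1977326743
p_5^4 = 11^4 = 14641
p_6^6 = 13^6 = 4826809
p_7^2 = 17^2 = 289
p_8^2 = 19^2 = 361
Product = 3936208578045636447617672610

3936208578045636447617672610


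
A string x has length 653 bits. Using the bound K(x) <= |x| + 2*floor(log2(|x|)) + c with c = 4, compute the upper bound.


floor(log2(653)) = 9
2 * 9 = 18
K(x) <= 653 + 18 + 4 = 675

675


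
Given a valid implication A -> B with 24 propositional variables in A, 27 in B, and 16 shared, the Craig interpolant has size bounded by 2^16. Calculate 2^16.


Shared atoms = 16
Craig interpolant size bound = 2^16
= 65536

65536


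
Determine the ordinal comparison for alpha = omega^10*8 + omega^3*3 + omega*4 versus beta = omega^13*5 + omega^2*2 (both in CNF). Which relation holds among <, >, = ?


Compare term by term from highest exponent:
alpha = omega^10*8 + omega^3*3 + omega*4
beta = omega^13*5 + omega^2*2
Term 1: alpha has omega^10*8, beta has omega^13*5
Term 2: alpha has omega^3*3, beta has omega^2*2
Term 3: alpha has omega^1*4, beta has omega^0*0
Result: alpha < beta

alpha < beta


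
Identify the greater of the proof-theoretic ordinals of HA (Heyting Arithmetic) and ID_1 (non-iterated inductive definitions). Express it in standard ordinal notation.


Proof-theoretic ordinal of HA (Heyting Arithmetic): epsilon_0
Proof-theoretic ordinal of ID_1 (non-iterated inductive definitions): psi_0(epsilon_{Omega+1})
Comparing: epsilon_0 < psi_0(epsilon_{Omega+1}).
The larger ordinal is psi_0(epsilon_{Omega+1}) (from ID_1 (non-iterated inductive definitions)).

psi_0(epsilon_{Omega+1})


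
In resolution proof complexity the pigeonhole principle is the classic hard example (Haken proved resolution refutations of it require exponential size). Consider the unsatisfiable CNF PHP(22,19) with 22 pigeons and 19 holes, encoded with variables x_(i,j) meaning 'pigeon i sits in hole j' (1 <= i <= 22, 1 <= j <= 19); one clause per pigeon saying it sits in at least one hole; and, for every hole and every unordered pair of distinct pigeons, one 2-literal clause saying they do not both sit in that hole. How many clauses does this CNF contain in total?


PHP(22,19): 22 pigeons, 19 holes, 22*19 = 418 variables.
- pigeon clauses: one per pigeon -> 22 clauses
- hole clauses: 19 holes * C(22,2) = 19 * 231 -> 4389 clauses
Total clauses = 22 + 4389 = 4411

4411


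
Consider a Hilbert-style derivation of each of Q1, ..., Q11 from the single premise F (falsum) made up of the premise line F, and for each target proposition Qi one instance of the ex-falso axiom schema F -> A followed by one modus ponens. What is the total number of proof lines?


Ex falso, line by line:
- 1 premise line (F)
- 11 targets, each needing 1 axiom instance (F -> Qi) + 1 MP = 2 lines: 2 * 11 = 22
Total = 1 + 22 = 23 lines.

23


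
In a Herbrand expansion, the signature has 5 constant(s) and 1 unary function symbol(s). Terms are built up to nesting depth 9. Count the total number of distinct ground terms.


Herbrand terms by depth:
Depth 0: 5 constants
Depth 1: 5 new terms (running total: 10)
Depth 2: 5 new terms (running total: 15)
Depth 3: 5 new terms (running total: 20)
Depth 4: 5 new terms (running total: 25)
Depth 5: 5 new terms (running total: 30)
Depth 6: 5 new terms (running total: 35)
Depth 7: 5 new terms (running total: 40)
Depth 8: 5 new terms (running total: 45)
Depth 9: 5 new terms (running total: 50)
Total distinct ground terms = 50

50


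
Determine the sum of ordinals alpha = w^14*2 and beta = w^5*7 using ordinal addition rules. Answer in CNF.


Ordinal addition w^14*2 + w^5*7:
Leading exponent of alpha (14) > leading exponent of beta (5).
Since alpha's term has higher exponent than beta's leading term,
the sum is simply alpha followed by beta.
Result = w^14*2 + w^5*7

w^14*2 + w^5*7


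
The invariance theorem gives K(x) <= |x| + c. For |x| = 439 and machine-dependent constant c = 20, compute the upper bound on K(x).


K(x) <= |x| + c = 439 + 20 = 459

459


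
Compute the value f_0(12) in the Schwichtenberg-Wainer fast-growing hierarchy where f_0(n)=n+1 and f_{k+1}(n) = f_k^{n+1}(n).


f_0(12) = 12 + 1 = 13

13


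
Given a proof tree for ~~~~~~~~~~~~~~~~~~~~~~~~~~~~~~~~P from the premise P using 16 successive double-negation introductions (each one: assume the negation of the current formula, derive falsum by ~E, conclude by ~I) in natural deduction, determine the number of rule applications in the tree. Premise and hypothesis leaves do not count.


Each double-negation introduction (from C infer ~~C) uses 2 inference nodes: one ~E (C and ~C give falsum) and one ~I (discharge ~C).
16 double negations = 16 * 2 = 32 inference nodes.

32


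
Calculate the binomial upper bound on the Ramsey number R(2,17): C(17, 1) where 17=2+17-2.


R(2,17) <= C(2+17-2, 2-1) = C(17, 1)
C(17, 1) = 17! / (1! * 16!)
= 17

17


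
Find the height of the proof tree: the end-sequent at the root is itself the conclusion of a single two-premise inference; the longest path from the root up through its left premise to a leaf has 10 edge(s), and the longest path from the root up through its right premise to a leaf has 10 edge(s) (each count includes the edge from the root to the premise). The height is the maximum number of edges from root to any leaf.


Longest path through the left premise: 10 edges (measured from the branching sequent)
Longest path through the right premise: 10 edges
Height of the subtree rooted at the branching sequent: max(10, 10) = 10
The branching sequent is the root itself.
Total height = 10

10


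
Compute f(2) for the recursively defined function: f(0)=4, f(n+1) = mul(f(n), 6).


f(0) = 4
f(1) = mul(f(0), 6) = mul(4, 6) = 24
f(2) = mul(f(1), 6) = mul(24, 6) = 144


144


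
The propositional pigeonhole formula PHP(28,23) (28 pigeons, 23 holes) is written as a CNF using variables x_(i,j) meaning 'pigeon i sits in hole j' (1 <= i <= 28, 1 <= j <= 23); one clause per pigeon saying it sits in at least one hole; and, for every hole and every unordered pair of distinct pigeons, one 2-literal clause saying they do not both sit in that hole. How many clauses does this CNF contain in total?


PHP(28,23): 28 pigeons, 23 holes, 28*23 = 644 variables.
- pigeon clauses: one per pigeon -> 28 clauses
- hole clauses: 23 holes * C(28,2) = 23 * 378 -> 8694 clauses
Total clauses = 28 + 8694 = 8722

8722


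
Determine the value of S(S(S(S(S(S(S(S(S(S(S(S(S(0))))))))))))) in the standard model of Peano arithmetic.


Counting successors applied to 0:
13 applications of S to 0 = 13

13


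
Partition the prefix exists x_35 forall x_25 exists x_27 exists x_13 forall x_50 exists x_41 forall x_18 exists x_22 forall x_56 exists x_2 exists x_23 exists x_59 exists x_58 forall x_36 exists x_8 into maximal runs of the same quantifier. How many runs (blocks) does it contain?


Alternations = 10.
Blocks = alternations + 1 = 11

11


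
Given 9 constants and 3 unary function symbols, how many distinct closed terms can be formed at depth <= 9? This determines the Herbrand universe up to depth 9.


Herbrand terms by depth:
Depth 0: 9 constants
Depth 1: 27 new terms (running total: 36)
Depth 2: 81 new terms (running total: 117)
Depth 3: 243 new terms (running total: 360)
Depth 4: 729 new terms (running total: 1089)
Depth 5: 2187 new terms (running total: 3276)
Depth 6: 6561 new terms (running total: 9837)
Depth 7: 19683 new terms (running total: 29520)
Depth 8: 59049 new terms (running total: 88569)
Depth 9: 177147 new terms (running total: 265716)
Total distinct ground terms = 265716

265716


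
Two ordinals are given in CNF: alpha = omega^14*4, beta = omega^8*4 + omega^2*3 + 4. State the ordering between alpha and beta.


Compare term by term from highest exponent:
alpha = omega^14*4
beta = omega^8*4 + omega^2*3 + 4
Term 1: alpha has omega^14*4, beta has omega^8*4
Term 2: alpha has omega^0*0, beta has omega^2*3
Term 3: alpha has omega^0*0, beta has omega^0*4
Result: alpha > beta

alpha > beta


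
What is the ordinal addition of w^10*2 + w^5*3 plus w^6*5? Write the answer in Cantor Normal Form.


Ordinal addition (w^10*2 + w^5*3) + w^6*5:
alpha's leading term has exponent 10 > beta's exponent 6, so it survives.
alpha's tail term has exponent 5 < beta's exponent 6, so it is absorbed by beta.
In ordinal addition, any term followed by a strictly larger-exponent term is absorbed.
Result = w^10*2 + w^6*5

w^10*2 + w^6*5


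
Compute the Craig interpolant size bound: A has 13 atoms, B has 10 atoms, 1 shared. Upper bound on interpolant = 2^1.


Shared atoms = 1
Craig interpolant size bound = 2^1
= 2

2


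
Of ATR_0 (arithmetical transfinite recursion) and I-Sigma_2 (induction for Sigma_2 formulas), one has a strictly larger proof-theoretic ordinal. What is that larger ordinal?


Proof-theoretic ordinal of ATR_0 (arithmetical transfinite recursion): Gamma_0
Proof-theoretic ordinal of I-Sigma_2 (induction for Sigma_2 formulas): omega^(omega^omega)
Comparing: omega^(omega^omega) < Gamma_0.
The larger ordinal is Gamma_0 (from ATR_0 (arithmetical transfinite recursion)).

Gamma_0


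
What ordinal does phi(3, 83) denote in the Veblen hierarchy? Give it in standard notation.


phi(3, 83):
phi(3, beta) = eta_beta (the beta-th eta number, fixed point of zeta).
phi(3, 83) = eta_83

eta_83


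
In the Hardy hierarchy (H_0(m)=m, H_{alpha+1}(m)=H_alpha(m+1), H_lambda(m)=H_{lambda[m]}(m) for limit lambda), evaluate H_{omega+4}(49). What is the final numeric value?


H_{omega+4}(49):
Unwind the 4 successor steps: H_{omega+4}(49) = H_omega(49+4) = H_omega(53).
H_omega(m) = H_m(m) = m + m = 2m.
Result = 2 * 53 = 106

106


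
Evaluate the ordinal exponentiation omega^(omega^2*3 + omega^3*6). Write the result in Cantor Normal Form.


omega^(omega^2*3 + omega^3*6):
In ordinal addition a term is absorbed by a following term of strictly larger exponent: 2 < 3, so omega^2*3 + omega^3*6 = omega^3*6.
omega raised to a CNF ordinal is a single CNF term: Result = omega^(omega^3*6)

omega^(omega^3*6)


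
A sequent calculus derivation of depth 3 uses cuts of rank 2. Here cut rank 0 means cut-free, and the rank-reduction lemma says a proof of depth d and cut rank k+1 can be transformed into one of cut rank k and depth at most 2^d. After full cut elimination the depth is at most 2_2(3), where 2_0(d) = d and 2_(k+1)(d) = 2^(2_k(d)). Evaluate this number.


Each rank reduction sends depth d to at most 2^d; cut rank r needs r reductions.
2_0(3) = 3
2_1(3) = 2^3 = 8
2_2(3) = 2^8 = 256
Cut-free depth bound = 256

256


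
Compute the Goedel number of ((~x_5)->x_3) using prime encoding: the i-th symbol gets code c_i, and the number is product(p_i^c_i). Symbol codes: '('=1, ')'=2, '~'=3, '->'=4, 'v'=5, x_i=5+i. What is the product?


Formula: ((~x_5)->x_3)
Symbol codes: [1, 1, 3, 10, 2, 4, 8, 2]
Primes: [2, 3, 5, 7, 11, 13, 17, 19]
p_1^1 = 2^1 = 2
p_2^1 = 3^1 = 3
p_3^3 = 5^3 = 125
p_4^10 = 7^10 = 282475249
p_5^2 = 11^2 = 121
p_6^4 = 13^4 = 28561
p_7^8 = 17^8 = 6975757441
p_8^2 = 19^2 = 361
Product = 1843737190373116295190560376750

1843737190373116295190560376750


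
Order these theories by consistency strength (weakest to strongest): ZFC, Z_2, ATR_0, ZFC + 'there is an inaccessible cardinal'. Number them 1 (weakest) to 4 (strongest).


Ordering by consistency strength:
1. ATR_0
2. Z_2
3. ZFC
4. ZFC + 'there is an inaccessible cardinal'


ZFC=3, Z_2=2, ATR_0=1, ZFC + 'there is an inaccessible cardinal'=4


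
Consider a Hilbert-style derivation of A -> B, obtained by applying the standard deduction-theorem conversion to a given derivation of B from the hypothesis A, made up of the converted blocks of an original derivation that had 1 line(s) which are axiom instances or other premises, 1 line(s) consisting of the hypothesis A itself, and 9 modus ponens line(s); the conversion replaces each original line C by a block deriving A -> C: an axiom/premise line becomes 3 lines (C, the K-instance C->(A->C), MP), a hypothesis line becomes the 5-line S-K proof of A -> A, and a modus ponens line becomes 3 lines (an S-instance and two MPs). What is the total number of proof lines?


Deduction-theorem conversion, block by block:
- 1 axiom/premise lines -> 3 lines each = 3
- 1 hypothesis lines -> 5 lines each (identity proof A->A) = 5
- 9 MP lines -> 3 lines each (S-instance, MP, MP) = 27
Total = 3 + 5 + 27 = 35 lines.

35


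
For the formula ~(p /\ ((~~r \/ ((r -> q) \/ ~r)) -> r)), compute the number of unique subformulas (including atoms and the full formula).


Formula: ~(p /\ ((~~r \/ ((r -> q) \/ ~r)) -> r))
Subformulas found:
  1. q
  2. r
  3. p
  4. ~r
  5. ~~r
  6. (r -> q)
  7. ((r -> q) \/ ~r)
  8. (~~r \/ ((r -> q) \/ ~r))
  9. ((~~r \/ ((r -> q) \/ ~r)) -> r)
  10. (p /\ ((~~r \/ ((r -> q) \/ ~r)) -> r))
  11. ~(p /\ ((~~r \/ ((r -> q) \/ ~r)) -> r))
Total distinct subformulas = 11

11


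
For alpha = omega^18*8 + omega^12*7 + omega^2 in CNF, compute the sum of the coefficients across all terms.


CNF: omega^18*8 + omega^12*7 + omega^2
Coefficients: 8 + 7 + 1 = 16

16


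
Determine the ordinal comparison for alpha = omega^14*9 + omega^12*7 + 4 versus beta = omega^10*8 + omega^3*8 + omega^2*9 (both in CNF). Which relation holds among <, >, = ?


Compare term by term from highest exponent:
alpha = omega^14*9 + omega^12*7 + 4
beta = omega^10*8 + omega^3*8 + omega^2*9
Term 1: alpha has omega^14*9, beta has omega^10*8
Term 2: alpha has omega^12*7, beta has omega^3*8
Term 3: alpha has omega^0*4, beta has omega^2*9
Result: alpha > beta

alpha > beta


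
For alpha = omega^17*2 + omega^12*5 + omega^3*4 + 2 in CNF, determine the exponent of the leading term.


CNF: omega^17*2 + omega^12*5 + omega^3*4 + 2
The leading term is omega^17*2, which has exponent 17.

17


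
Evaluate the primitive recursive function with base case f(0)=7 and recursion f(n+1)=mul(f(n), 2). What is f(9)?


f(0) = 7
f(1) = mul(f(0), 2) = mul(7, 2) = 14
f(2) = mul(f(1), 2) = mul(14, 2) = 28
f(3) = mul(f(2), 2) = mul(28, 2) = 56
f(4) = mul(f(3), 2) = mul(56, 2) = 112
f(5) = mul(f(4), 2) = mul(112, 2) = 224
f(6) = mul(f(5), 2) = mul(224, 2) = 448
f(7) = mul(f(6), 2) = mul(448, 2) = 896
f(8) = mul(f(7), 2) = mul(896, 2) = 1792
f(9) = mul(f(8), 2) = mul(1792, 2) = 3584


3584


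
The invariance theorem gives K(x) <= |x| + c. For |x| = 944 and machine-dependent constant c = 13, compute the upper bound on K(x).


K(x) <= |x| + c = 944 + 13 = 957

957


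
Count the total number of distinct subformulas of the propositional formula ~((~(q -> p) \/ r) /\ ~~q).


Formula: ~((~(q -> p) \/ r) /\ ~~q)
Subformulas found:
  1. q
  2. r
  3. p
  4. ~q
  5. ~~q
  6. (q -> p)
  7. ~(q -> p)
  8. (~(q -> p) \/ r)
  9. ((~(q -> p) \/ r) /\ ~~q)
  10. ~((~(q -> p) \/ r) /\ ~~q)
Total distinct subformulas = 10

10


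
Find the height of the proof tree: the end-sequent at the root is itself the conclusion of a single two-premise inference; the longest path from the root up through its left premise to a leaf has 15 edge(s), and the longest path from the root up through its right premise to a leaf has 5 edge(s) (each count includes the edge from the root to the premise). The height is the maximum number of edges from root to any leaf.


Longest path through the left premise: 15 edges (measured from the branching sequent)
Longest path through the right premise: 5 edges
Height of the subtree rooted at the branching sequent: max(15, 5) = 15
The branching sequent is the root itself.
Total height = 15

15


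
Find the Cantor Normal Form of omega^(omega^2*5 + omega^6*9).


omega^(omega^2*5 + omega^6*9):
In ordinal addition a term is absorbed by a following term of strictly larger exponent: 2 < 6, so omega^2*5 + omega^6*9 = omega^6*9.
omega raised to a CNF ordinal is a single CNF term: Result = omega^(omega^6*9)

omega^(omega^6*9)


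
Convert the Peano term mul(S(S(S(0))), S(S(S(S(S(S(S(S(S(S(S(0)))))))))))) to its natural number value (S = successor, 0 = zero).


mul(S^3(0), S^11(0)):
S^3(0) = 3
S^11(0) = 11
3 * 11 = 33

33


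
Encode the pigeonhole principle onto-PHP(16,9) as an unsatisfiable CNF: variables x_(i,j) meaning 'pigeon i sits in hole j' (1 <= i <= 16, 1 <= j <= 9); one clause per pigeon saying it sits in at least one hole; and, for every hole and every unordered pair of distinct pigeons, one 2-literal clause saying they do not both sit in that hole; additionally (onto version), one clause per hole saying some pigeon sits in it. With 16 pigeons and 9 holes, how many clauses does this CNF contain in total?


onto-PHP(16,9): 16 pigeons, 9 holes, 16*9 = 144 variables.
- pigeon clauses: one per pigeon -> 16 clauses
- hole clauses: 9 holes * C(16,2) = 9 * 120 -> 1080 clauses
- onto clauses: one per hole -> 9 clauses
Total clauses = 16 + 1080 + 9 = 1105

1105


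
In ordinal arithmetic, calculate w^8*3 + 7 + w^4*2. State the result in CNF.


Ordinal addition (w^8*3 + 7) + w^4*2:
alpha's leading term has exponent 8 > beta's exponent 4, so it survives.
alpha's tail term has exponent 0 < beta's exponent 4, so it is absorbed by beta.
In ordinal addition, any term followed by a strictly larger-exponent term is absorbed.
Result = w^8*3 + w^4*2

w^8*3 + w^4*2


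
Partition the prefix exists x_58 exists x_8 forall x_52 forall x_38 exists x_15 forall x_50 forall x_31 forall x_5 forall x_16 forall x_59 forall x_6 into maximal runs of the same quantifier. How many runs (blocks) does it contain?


Alternations = 3.
Blocks = alternations + 1 = 4

4


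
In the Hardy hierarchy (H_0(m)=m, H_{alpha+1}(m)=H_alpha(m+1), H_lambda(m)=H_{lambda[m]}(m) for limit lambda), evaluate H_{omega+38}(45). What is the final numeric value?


H_{omega+38}(45):
Unwind the 38 successor steps: H_{omega+38}(45) = H_omega(45+38) = H_omega(83).
H_omega(m) = H_m(m) = m + m = 2m.
Result = 2 * 83 = 166

166


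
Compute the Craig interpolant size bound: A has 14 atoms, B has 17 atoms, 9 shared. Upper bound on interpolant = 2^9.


Shared atoms = 9
Craig interpolant size bound = 2^9
= 512

512


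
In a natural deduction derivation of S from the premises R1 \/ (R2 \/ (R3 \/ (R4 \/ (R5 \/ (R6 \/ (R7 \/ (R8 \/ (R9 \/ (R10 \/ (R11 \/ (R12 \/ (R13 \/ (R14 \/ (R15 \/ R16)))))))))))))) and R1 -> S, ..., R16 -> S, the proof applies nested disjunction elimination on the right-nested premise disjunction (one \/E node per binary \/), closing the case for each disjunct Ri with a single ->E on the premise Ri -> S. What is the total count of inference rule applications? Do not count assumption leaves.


The premise R1 \/ (R2 \/ (R3 \/ (R4 \/ (R5 \/ (R6 \/ (R7 \/ (R8 \/ (R9 \/ (R10 \/ (R11 \/ (R12 \/ (R13 \/ (R14 \/ (R15 \/ R16)))))))))))))) contains 16 disjuncts, hence 15 binary \/ connectives.
- Each binary \/ is eliminated once: 15 \/E nodes.
- Each of the 16 cases Ri derives S by one ->E with Ri -> S: 16 ->E nodes.
Total = 15 + 16 = 31

31


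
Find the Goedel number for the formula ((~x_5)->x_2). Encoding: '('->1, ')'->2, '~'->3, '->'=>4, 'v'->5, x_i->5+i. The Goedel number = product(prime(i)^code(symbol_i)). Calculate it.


Formula: ((~x_5)->x_2)
Symbol codes: [1, 1, 3, 10, 2, 4, 7, 2]
Primes: [2, 3, 5, 7, 11, 13, 17, 19]
p_1^1 = 2^1 = 2
p_2^1 = 3^1 = 3
p_3^3 = 5^3 = 125
p_4^10 = 7^10 = 282475249
p_5^2 = 11^2 = 121
p_6^4 = 13^4 = 28561
p_7^7 = 17^7 = 410338673
p_8^2 = 19^2 = 361
Product = 108455128845477429128856492750

108455128845477429128856492750


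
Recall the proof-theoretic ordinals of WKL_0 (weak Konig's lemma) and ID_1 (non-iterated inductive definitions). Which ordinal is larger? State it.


Proof-theoretic ordinal of WKL_0 (weak Konig's lemma): omega^omega
Proof-theoretic ordinal of ID_1 (non-iterated inductive definitions): psi_0(epsilon_{Omega+1})
Comparing: omega^omega < psi_0(epsilon_{Omega+1}).
The larger ordinal is psi_0(epsilon_{Omega+1}) (from ID_1 (non-iterated inductive definitions)).

psi_0(epsilon_{Omega+1})


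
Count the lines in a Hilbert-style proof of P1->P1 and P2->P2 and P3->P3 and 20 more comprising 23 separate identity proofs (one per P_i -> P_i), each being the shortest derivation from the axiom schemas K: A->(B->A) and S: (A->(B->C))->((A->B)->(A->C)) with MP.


The shortest proof of A->A from K and S in the Hilbert calculus has exactly 5 lines:
(1) K instance A->((A->A)->A), (2) S instance, (3) MP on 1,2, (4) K instance A->(A->A), (5) MP on 3,4.
For 23 independent identities: 23 * 5 = 115 lines total.

115


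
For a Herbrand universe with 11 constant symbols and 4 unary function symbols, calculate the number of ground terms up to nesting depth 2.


Herbrand terms by depth:
Depth 0: 11 constants
Depth 1: 44 new terms (running total: 55)
Depth 2: 176 new terms (running total: 231)
Total distinct ground terms = 231

231


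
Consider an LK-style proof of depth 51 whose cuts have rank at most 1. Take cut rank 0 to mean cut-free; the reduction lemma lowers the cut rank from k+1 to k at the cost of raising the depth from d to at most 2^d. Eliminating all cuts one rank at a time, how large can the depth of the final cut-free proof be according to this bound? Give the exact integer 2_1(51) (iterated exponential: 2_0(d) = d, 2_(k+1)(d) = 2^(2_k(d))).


Each rank reduction sends depth d to at most 2^d; cut rank r needs r reductions.
2_0(51) = 51
2_1(51) = 2^51 = 2251799813685248
Cut-free depth bound = 2251799813685248

2251799813685248


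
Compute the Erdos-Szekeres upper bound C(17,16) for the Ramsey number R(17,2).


R(17,2) <= C(17+2-2, 17-1) = C(17, 16)
C(17, 16) = 17! / (16! * 1!)
= 17

17


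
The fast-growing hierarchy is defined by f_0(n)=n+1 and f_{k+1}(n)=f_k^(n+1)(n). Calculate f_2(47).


f_2(47) = f_1^48(47)
f_1(m) = 2m + 1.
Iterating: f_1^k(n) = 2^k*(n+1) - 1.
f_2(47) = 2^48*(47+1) - 1 = 281474976710656*48 - 1 = 13510798882111487

13510798882111487


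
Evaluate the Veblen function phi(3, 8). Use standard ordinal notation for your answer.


phi(3, 8):
phi(3, beta) = eta_beta (the beta-th eta number, fixed point of zeta).
phi(3, 8) = eta_8

eta_8


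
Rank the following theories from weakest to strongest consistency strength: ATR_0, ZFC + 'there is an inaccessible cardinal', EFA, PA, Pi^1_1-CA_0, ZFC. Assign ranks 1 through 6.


Ordering by consistency strength:
1. EFA
2. PA
3. ATR_0
4. Pi^1_1-CA_0
5. ZFC
6. ZFC + 'there is an inaccessible cardinal'


ATR_0=3, ZFC + 'there is an inaccessible cardinal'=6, EFA=1, PA=2, Pi^1_1-CA_0=4, ZFC=5


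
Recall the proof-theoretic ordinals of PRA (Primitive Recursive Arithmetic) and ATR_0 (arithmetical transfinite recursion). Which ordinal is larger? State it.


Proof-theoretic ordinal of PRA (Primitive Recursive Arithmetic): omega^omega
Proof-theoretic ordinal of ATR_0 (arithmetical transfinite recursion): Gamma_0
Comparing: omega^omega < Gamma_0.
The larger ordinal is Gamma_0 (from ATR_0 (arithmetical transfinite recursion)).

Gamma_0
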